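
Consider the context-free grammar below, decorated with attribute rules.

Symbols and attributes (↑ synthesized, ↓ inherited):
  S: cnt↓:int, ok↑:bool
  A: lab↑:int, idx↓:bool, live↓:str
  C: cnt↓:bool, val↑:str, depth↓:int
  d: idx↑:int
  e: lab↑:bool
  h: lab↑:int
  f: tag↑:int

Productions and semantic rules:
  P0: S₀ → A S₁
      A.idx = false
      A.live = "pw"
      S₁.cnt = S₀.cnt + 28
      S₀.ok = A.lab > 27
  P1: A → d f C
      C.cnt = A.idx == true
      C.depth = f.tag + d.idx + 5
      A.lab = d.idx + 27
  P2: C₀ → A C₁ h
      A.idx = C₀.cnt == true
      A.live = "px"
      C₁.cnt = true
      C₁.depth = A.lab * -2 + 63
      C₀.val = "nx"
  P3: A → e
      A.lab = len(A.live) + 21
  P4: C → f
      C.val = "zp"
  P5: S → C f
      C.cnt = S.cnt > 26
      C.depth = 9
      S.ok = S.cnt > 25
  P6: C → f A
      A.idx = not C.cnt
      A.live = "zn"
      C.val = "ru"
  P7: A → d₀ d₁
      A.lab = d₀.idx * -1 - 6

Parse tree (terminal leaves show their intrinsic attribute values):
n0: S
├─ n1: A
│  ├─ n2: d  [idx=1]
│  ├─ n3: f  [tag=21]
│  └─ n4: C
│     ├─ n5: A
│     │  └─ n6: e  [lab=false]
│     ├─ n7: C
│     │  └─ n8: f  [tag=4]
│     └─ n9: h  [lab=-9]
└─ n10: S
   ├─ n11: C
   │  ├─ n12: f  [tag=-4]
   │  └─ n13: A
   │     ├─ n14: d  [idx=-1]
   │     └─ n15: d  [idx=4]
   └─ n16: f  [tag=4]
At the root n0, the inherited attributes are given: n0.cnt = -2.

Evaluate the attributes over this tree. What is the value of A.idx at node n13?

1. n0.cnt = -2  [given at root]
2. n1.idx = false  [false]
3. n1.live = "pw"  ["pw"]
4. n2.idx = 1  [terminal]
5. n3.tag = 21  [terminal]
6. n4.cnt = false  [A.idx == true]
7. n4.depth = 27  [f.tag + d.idx + 5]
8. n5.idx = false  [C₀.cnt == true]
9. n5.live = "px"  ["px"]
10. n6.lab = false  [terminal]
11. n5.lab = 23  [len(A.live) + 21]
12. n7.cnt = true  [true]
13. n7.depth = 17  [A.lab * -2 + 63]
14. n8.tag = 4  [terminal]
15. n7.val = "zp"  ["zp"]
16. n9.lab = -9  [terminal]
17. n4.val = "nx"  ["nx"]
18. n1.lab = 28  [d.idx + 27]
19. n10.cnt = 26  [S₀.cnt + 28]
20. n11.cnt = false  [S.cnt > 26]
21. n11.depth = 9  [9]
22. n12.tag = -4  [terminal]
23. n13.idx = true  [not C.cnt]
24. n13.live = "zn"  ["zn"]
25. n14.idx = -1  [terminal]
26. n15.idx = 4  [terminal]
27. n13.lab = -5  [d₀.idx * -1 - 6]
28. n11.val = "ru"  ["ru"]
29. n16.tag = 4  [terminal]
30. n10.ok = true  [S.cnt > 25]
31. n0.ok = true  [A.lab > 27]

true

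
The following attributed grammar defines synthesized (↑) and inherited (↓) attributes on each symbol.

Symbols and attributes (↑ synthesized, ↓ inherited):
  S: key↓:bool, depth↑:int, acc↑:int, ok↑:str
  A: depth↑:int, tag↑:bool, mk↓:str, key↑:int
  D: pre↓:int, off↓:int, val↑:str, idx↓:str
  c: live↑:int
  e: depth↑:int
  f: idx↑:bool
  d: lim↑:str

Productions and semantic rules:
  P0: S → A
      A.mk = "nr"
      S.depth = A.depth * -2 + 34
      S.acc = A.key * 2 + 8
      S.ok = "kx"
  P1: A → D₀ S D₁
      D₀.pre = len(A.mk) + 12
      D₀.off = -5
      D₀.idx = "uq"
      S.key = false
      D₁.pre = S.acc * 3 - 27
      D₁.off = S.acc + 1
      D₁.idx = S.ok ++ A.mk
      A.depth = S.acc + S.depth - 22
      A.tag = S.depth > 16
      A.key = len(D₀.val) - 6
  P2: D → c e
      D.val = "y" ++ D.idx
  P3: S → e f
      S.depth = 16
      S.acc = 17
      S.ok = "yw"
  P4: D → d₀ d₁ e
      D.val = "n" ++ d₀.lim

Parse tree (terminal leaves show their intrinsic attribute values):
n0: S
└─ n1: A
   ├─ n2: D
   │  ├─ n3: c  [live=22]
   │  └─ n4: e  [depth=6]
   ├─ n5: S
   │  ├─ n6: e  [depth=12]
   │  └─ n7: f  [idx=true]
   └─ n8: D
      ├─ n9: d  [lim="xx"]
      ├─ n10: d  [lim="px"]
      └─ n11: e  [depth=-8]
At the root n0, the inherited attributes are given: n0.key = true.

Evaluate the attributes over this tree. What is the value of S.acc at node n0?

1. n0.key = true  [given at root]
2. n1.mk = "nr"  ["nr"]
3. n2.pre = 14  [len(A.mk) + 12]
4. n2.off = -5  [-5]
5. n2.idx = "uq"  ["uq"]
6. n3.live = 22  [terminal]
7. n4.depth = 6  [terminal]
8. n2.val = "yuq"  ["y" ++ D.idx]
9. n5.key = false  [false]
10. n6.depth = 12  [terminal]
11. n7.idx = true  [terminal]
12. n5.depth = 16  [16]
13. n5.acc = 17  [17]
14. n5.ok = "yw"  ["yw"]
15. n8.pre = 24  [S.acc * 3 - 27]
16. n8.off = 18  [S.acc + 1]
17. n8.idx = "ywnr"  [S.ok ++ A.mk]
18. n9.lim = "xx"  [terminal]
19. n10.lim = "px"  [terminal]
20. n11.depth = -8  [terminal]
21. n8.val = "nxx"  ["n" ++ d₀.lim]
22. n1.depth = 11  [S.acc + S.depth - 22]
23. n1.tag = false  [S.depth > 16]
24. n1.key = -3  [len(D₀.val) - 6]
25. n0.depth = 12  [A.depth * -2 + 34]
26. n0.acc = 2  [A.key * 2 + 8]
27. n0.ok = "kx"  ["kx"]

2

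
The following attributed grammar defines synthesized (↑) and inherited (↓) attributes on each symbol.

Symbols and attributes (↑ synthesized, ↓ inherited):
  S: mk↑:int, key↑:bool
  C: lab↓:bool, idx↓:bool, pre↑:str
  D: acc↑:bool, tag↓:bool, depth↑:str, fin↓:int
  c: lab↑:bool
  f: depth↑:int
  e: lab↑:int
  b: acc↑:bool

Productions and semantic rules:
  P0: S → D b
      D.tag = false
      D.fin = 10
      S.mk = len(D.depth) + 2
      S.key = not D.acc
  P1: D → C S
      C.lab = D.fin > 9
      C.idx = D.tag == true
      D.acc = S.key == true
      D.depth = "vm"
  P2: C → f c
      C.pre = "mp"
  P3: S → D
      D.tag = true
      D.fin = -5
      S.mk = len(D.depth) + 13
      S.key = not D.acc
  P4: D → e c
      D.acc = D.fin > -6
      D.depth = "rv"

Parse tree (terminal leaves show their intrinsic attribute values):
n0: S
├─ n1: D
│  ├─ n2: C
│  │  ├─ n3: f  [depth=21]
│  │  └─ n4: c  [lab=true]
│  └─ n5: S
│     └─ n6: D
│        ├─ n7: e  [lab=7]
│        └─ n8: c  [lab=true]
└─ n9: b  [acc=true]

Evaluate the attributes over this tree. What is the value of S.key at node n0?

1. n1.tag = false  [false]
2. n1.fin = 10  [10]
3. n2.lab = true  [D.fin > 9]
4. n2.idx = false  [D.tag == true]
5. n3.depth = 21  [terminal]
6. n4.lab = true  [terminal]
7. n2.pre = "mp"  ["mp"]
8. n6.tag = true  [true]
9. n6.fin = -5  [-5]
10. n7.lab = 7  [terminal]
11. n8.lab = true  [terminal]
12. n6.acc = true  [D.fin > -6]
13. n6.depth = "rv"  ["rv"]
14. n5.mk = 15  [len(D.depth) + 13]
15. n5.key = false  [not D.acc]
16. n1.acc = false  [S.key == true]
17. n1.depth = "vm"  ["vm"]
18. n9.acc = true  [terminal]
19. n0.mk = 4  [len(D.depth) + 2]
20. n0.key = true  [not D.acc]

true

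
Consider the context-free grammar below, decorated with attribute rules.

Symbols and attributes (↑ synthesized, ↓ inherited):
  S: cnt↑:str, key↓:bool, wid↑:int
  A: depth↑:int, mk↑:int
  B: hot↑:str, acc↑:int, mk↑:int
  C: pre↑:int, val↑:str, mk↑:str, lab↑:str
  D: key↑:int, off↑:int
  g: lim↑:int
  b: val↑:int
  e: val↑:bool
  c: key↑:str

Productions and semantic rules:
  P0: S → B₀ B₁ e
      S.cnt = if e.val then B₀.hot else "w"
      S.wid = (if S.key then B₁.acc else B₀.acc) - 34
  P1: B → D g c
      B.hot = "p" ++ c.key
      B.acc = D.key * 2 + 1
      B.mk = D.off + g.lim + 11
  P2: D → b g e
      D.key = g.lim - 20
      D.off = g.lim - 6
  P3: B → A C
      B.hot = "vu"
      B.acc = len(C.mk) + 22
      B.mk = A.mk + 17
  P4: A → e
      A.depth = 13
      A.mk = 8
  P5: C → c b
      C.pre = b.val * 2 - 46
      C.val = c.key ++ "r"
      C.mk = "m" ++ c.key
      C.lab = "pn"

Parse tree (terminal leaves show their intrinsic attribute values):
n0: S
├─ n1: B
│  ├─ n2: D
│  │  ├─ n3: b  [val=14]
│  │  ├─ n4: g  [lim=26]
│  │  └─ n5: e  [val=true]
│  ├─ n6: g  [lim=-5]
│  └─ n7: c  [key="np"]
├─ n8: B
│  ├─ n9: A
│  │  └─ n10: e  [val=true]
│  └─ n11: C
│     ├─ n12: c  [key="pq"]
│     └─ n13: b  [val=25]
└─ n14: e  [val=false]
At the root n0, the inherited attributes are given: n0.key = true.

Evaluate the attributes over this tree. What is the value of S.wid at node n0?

1. n0.key = true  [given at root]
2. n3.val = 14  [terminal]
3. n4.lim = 26  [terminal]
4. n5.val = true  [terminal]
5. n2.key = 6  [g.lim - 20]
6. n2.off = 20  [g.lim - 6]
7. n6.lim = -5  [terminal]
8. n7.key = "np"  [terminal]
9. n1.hot = "pnp"  ["p" ++ c.key]
10. n1.acc = 13  [D.key * 2 + 1]
11. n1.mk = 26  [D.off + g.lim + 11]
12. n10.val = true  [terminal]
13. n9.depth = 13  [13]
14. n9.mk = 8  [8]
15. n12.key = "pq"  [terminal]
16. n13.val = 25  [terminal]
17. n11.pre = 4  [b.val * 2 - 46]
18. n11.val = "pqr"  [c.key ++ "r"]
19. n11.mk = "mpq"  ["m" ++ c.key]
20. n11.lab = "pn"  ["pn"]
21. n8.hot = "vu"  ["vu"]
22. n8.acc = 25  [len(C.mk) + 22]
23. n8.mk = 25  [A.mk + 17]
24. n14.val = false  [terminal]
25. n0.cnt = "w"  [if e.val then B₀.hot else "w"]
26. n0.wid = -9  [(if S.key then B₁.acc else B₀.acc) - 34]

-9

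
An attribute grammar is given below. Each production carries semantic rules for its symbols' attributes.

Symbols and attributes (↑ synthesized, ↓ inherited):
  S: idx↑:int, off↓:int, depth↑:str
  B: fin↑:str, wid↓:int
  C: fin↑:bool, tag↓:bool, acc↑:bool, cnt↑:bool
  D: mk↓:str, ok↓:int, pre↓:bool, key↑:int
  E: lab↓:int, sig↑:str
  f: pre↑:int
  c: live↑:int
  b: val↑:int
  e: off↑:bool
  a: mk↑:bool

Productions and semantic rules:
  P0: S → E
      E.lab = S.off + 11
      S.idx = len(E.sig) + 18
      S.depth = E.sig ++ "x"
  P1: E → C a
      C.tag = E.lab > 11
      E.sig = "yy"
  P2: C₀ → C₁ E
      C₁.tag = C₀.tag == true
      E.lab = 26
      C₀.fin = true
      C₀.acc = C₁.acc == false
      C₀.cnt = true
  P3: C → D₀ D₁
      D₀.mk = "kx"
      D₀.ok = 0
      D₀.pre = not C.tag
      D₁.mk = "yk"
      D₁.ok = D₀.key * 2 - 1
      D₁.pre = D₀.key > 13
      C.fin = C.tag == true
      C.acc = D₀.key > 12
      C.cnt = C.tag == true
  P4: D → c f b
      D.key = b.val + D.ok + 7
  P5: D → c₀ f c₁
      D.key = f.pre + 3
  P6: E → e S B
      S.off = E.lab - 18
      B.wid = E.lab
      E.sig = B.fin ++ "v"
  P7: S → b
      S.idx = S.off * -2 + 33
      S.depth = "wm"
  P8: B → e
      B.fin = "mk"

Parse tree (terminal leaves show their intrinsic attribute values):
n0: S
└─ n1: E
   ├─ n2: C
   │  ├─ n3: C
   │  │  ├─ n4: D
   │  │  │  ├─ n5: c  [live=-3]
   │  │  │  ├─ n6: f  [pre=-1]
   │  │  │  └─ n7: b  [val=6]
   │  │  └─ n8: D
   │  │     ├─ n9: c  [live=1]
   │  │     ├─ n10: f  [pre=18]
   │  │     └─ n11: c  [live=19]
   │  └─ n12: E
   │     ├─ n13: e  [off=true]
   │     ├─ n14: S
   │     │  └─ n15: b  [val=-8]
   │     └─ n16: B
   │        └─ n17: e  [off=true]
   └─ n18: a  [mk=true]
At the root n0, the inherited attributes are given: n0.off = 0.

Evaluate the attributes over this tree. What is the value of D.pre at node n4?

true

1. n0.off = 0  [given at root]
2. n1.lab = 11  [S.off + 11]
3. n2.tag = false  [E.lab > 11]
4. n3.tag = false  [C₀.tag == true]
5. n4.mk = "kx"  ["kx"]
6. n4.ok = 0  [0]
7. n4.pre = true  [not C.tag]
8. n5.live = -3  [terminal]
9. n6.pre = -1  [terminal]
10. n7.val = 6  [terminal]
11. n4.key = 13  [b.val + D.ok + 7]
12. n8.mk = "yk"  ["yk"]
13. n8.ok = 25  [D₀.key * 2 - 1]
14. n8.pre = false  [D₀.key > 13]
15. n9.live = 1  [terminal]
16. n10.pre = 18  [terminal]
17. n11.live = 19  [terminal]
18. n8.key = 21  [f.pre + 3]
19. n3.fin = false  [C.tag == true]
20. n3.acc = true  [D₀.key > 12]
21. n3.cnt = false  [C.tag == true]
22. n12.lab = 26  [26]
23. n13.off = true  [terminal]
24. n14.off = 8  [E.lab - 18]
25. n15.val = -8  [terminal]
26. n14.idx = 17  [S.off * -2 + 33]
27. n14.depth = "wm"  ["wm"]
28. n16.wid = 26  [E.lab]
29. n17.off = true  [terminal]
30. n16.fin = "mk"  ["mk"]
31. n12.sig = "mkv"  [B.fin ++ "v"]
32. n2.fin = true  [true]
33. n2.acc = false  [C₁.acc == false]
34. n2.cnt = true  [true]
35. n18.mk = true  [terminal]
36. n1.sig = "yy"  ["yy"]
37. n0.idx = 20  [len(E.sig) + 18]
38. n0.depth = "yyx"  [E.sig ++ "x"]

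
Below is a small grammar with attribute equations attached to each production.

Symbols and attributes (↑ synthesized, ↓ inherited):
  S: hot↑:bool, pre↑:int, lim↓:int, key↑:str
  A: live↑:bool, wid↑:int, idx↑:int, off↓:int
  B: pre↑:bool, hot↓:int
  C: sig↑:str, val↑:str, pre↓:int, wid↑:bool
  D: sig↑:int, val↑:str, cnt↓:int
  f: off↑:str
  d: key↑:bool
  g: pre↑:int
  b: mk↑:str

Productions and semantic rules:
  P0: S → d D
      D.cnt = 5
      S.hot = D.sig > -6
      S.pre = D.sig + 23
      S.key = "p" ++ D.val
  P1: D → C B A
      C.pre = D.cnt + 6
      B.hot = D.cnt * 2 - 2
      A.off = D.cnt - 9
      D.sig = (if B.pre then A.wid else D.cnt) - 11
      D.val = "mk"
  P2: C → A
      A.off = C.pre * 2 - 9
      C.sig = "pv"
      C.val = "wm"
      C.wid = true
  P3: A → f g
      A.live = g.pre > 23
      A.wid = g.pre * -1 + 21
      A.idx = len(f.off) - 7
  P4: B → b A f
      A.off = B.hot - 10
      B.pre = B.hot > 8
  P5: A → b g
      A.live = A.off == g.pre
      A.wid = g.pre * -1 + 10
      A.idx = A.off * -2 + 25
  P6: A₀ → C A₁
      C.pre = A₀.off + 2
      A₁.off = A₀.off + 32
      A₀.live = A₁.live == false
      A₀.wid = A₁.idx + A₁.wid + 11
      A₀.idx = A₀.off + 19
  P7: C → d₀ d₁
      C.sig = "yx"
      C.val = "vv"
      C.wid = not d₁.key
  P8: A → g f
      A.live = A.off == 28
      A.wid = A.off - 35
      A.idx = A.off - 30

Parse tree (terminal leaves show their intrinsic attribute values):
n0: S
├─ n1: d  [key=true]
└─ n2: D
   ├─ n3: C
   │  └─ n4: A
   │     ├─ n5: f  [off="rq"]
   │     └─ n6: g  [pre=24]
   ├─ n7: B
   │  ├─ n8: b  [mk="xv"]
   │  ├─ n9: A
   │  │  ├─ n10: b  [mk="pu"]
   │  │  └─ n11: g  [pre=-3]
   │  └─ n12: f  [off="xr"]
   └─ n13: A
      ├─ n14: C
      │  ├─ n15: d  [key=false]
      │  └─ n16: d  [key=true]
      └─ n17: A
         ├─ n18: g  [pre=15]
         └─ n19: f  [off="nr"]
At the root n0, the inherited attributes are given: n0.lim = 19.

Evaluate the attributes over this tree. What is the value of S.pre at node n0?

1. n0.lim = 19  [given at root]
2. n1.key = true  [terminal]
3. n2.cnt = 5  [5]
4. n3.pre = 11  [D.cnt + 6]
5. n4.off = 13  [C.pre * 2 - 9]
6. n5.off = "rq"  [terminal]
7. n6.pre = 24  [terminal]
8. n4.live = true  [g.pre > 23]
9. n4.wid = -3  [g.pre * -1 + 21]
10. n4.idx = -5  [len(f.off) - 7]
11. n3.sig = "pv"  ["pv"]
12. n3.val = "wm"  ["wm"]
13. n3.wid = true  [true]
14. n7.hot = 8  [D.cnt * 2 - 2]
15. n8.mk = "xv"  [terminal]
16. n9.off = -2  [B.hot - 10]
17. n10.mk = "pu"  [terminal]
18. n11.pre = -3  [terminal]
19. n9.live = false  [A.off == g.pre]
20. n9.wid = 13  [g.pre * -1 + 10]
21. n9.idx = 29  [A.off * -2 + 25]
22. n12.off = "xr"  [terminal]
23. n7.pre = false  [B.hot > 8]
24. n13.off = -4  [D.cnt - 9]
25. n14.pre = -2  [A₀.off + 2]
26. n15.key = false  [terminal]
27. n16.key = true  [terminal]
28. n14.sig = "yx"  ["yx"]
29. n14.val = "vv"  ["vv"]
30. n14.wid = false  [not d₁.key]
31. n17.off = 28  [A₀.off + 32]
32. n18.pre = 15  [terminal]
33. n19.off = "nr"  [terminal]
34. n17.live = true  [A.off == 28]
35. n17.wid = -7  [A.off - 35]
36. n17.idx = -2  [A.off - 30]
37. n13.live = false  [A₁.live == false]
38. n13.wid = 2  [A₁.idx + A₁.wid + 11]
39. n13.idx = 15  [A₀.off + 19]
40. n2.sig = -6  [(if B.pre then A.wid else D.cnt) - 11]
41. n2.val = "mk"  ["mk"]
42. n0.hot = false  [D.sig > -6]
43. n0.pre = 17  [D.sig + 23]
44. n0.key = "pmk"  ["p" ++ D.val]

17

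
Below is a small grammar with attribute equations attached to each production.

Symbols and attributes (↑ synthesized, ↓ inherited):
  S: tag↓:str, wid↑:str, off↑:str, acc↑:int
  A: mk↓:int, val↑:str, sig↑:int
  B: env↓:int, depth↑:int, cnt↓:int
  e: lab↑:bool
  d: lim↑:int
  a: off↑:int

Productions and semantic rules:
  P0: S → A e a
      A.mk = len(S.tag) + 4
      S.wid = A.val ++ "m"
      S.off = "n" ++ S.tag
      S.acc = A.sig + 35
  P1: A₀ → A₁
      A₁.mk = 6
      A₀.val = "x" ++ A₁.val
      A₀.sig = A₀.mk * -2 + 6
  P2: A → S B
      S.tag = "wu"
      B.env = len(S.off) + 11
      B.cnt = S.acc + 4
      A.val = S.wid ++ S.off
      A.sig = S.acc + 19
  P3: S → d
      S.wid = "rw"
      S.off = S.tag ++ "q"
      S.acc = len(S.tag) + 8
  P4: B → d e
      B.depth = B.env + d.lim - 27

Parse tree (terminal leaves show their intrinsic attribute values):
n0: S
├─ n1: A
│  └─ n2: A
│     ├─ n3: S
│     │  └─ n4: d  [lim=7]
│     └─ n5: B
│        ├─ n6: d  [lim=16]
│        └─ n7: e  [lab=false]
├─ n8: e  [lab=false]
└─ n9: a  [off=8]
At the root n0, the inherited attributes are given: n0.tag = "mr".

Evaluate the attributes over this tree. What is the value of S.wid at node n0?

"xrwwuqm"

1. n0.tag = "mr"  [given at root]
2. n1.mk = 6  [len(S.tag) + 4]
3. n2.mk = 6  [6]
4. n3.tag = "wu"  ["wu"]
5. n4.lim = 7  [terminal]
6. n3.wid = "rw"  ["rw"]
7. n3.off = "wuq"  [S.tag ++ "q"]
8. n3.acc = 10  [len(S.tag) + 8]
9. n5.env = 14  [len(S.off) + 11]
10. n5.cnt = 14  [S.acc + 4]
11. n6.lim = 16  [terminal]
12. n7.lab = false  [terminal]
13. n5.depth = 3  [B.env + d.lim - 27]
14. n2.val = "rwwuq"  [S.wid ++ S.off]
15. n2.sig = 29  [S.acc + 19]
16. n1.val = "xrwwuq"  ["x" ++ A₁.val]
17. n1.sig = -6  [A₀.mk * -2 + 6]
18. n8.lab = false  [terminal]
19. n9.off = 8  [terminal]
20. n0.wid = "xrwwuqm"  [A.val ++ "m"]
21. n0.off = "nmr"  ["n" ++ S.tag]
22. n0.acc = 29  [A.sig + 35]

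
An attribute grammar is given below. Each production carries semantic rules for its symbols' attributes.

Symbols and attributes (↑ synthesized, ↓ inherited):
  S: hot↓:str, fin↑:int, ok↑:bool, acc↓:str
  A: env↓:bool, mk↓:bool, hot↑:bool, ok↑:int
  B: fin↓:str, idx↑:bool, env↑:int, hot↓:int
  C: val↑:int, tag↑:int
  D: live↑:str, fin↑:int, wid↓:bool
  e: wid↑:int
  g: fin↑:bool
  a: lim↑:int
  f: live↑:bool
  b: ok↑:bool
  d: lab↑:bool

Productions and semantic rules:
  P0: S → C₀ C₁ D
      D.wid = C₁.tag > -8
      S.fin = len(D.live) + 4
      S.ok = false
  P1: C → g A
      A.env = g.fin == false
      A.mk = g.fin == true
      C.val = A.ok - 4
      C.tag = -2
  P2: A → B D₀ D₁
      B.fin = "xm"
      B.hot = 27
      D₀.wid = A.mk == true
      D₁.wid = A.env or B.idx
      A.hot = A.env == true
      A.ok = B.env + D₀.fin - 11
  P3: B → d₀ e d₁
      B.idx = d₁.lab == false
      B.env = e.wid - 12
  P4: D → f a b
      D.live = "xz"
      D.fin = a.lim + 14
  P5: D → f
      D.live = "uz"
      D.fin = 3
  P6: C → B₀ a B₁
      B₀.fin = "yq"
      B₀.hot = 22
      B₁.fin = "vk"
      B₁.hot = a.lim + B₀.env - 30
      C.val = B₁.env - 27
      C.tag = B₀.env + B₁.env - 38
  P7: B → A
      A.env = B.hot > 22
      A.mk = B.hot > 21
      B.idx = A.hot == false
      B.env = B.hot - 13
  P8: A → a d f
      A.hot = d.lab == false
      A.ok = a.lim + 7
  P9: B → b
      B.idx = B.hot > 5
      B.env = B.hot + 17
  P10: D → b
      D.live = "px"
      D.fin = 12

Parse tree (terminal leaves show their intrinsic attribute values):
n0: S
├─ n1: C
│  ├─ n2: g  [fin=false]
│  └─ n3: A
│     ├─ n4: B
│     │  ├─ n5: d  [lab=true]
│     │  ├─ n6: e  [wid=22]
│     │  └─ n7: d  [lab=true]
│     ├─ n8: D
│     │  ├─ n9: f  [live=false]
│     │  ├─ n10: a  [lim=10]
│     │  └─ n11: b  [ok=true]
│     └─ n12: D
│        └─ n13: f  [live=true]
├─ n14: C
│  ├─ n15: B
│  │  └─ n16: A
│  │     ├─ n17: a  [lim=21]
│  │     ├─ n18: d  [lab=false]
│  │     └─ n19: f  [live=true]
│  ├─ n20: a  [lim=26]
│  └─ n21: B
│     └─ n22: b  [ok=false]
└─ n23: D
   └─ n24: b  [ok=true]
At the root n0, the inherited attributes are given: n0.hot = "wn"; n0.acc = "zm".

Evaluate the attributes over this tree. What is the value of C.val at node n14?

1. n0.hot = "wn"  [given at root]
2. n0.acc = "zm"  [given at root]
3. n2.fin = false  [terminal]
4. n3.env = true  [g.fin == false]
5. n3.mk = false  [g.fin == true]
6. n4.fin = "xm"  ["xm"]
7. n4.hot = 27  [27]
8. n5.lab = true  [terminal]
9. n6.wid = 22  [terminal]
10. n7.lab = true  [terminal]
11. n4.idx = false  [d₁.lab == false]
12. n4.env = 10  [e.wid - 12]
13. n8.wid = false  [A.mk == true]
14. n9.live = false  [terminal]
15. n10.lim = 10  [terminal]
16. n11.ok = true  [terminal]
17. n8.live = "xz"  ["xz"]
18. n8.fin = 24  [a.lim + 14]
19. n12.wid = true  [A.env or B.idx]
20. n13.live = true  [terminal]
21. n12.live = "uz"  ["uz"]
22. n12.fin = 3  [3]
23. n3.hot = true  [A.env == true]
24. n3.ok = 23  [B.env + D₀.fin - 11]
25. n1.val = 19  [A.ok - 4]
26. n1.tag = -2  [-2]
27. n15.fin = "yq"  ["yq"]
28. n15.hot = 22  [22]
29. n16.env = false  [B.hot > 22]
30. n16.mk = true  [B.hot > 21]
31. n17.lim = 21  [terminal]
32. n18.lab = false  [terminal]
33. n19.live = true  [terminal]
34. n16.hot = true  [d.lab == false]
35. n16.ok = 28  [a.lim + 7]
36. n15.idx = false  [A.hot == false]
37. n15.env = 9  [B.hot - 13]
38. n20.lim = 26  [terminal]
39. n21.fin = "vk"  ["vk"]
40. n21.hot = 5  [a.lim + B₀.env - 30]
41. n22.ok = false  [terminal]
42. n21.idx = false  [B.hot > 5]
43. n21.env = 22  [B.hot + 17]
44. n14.val = -5  [B₁.env - 27]
45. n14.tag = -7  [B₀.env + B₁.env - 38]
46. n23.wid = true  [C₁.tag > -8]
47. n24.ok = true  [terminal]
48. n23.live = "px"  ["px"]
49. n23.fin = 12  [12]
50. n0.fin = 6  [len(D.live) + 4]
51. n0.ok = false  [false]

-5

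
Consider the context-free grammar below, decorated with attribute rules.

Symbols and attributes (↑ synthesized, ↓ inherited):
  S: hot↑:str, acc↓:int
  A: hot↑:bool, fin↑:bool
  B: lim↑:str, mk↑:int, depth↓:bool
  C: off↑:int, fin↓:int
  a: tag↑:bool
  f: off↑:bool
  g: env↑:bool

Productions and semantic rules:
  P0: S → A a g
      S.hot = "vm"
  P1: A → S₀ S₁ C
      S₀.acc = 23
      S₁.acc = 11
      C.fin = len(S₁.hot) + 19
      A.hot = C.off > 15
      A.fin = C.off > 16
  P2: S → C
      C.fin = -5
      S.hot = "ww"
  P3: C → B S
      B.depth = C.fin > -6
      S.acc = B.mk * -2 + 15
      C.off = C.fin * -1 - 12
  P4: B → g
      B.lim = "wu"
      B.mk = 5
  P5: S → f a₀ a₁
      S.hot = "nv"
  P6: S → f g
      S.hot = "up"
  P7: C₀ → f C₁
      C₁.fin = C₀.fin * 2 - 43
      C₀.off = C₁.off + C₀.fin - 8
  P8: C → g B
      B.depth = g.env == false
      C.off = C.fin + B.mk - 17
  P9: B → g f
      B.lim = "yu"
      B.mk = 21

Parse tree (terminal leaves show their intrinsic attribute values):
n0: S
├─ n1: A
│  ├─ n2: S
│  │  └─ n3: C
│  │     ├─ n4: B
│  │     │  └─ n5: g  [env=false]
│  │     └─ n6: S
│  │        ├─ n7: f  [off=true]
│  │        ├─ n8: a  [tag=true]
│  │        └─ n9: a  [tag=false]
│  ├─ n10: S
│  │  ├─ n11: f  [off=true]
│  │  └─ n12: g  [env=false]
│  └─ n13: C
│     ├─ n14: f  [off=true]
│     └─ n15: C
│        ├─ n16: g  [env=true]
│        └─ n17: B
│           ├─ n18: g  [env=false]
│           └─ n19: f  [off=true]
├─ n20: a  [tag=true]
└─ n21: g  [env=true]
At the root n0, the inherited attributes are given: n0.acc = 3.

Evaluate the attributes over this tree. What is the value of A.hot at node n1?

1. n0.acc = 3  [given at root]
2. n2.acc = 23  [23]
3. n3.fin = -5  [-5]
4. n4.depth = true  [C.fin > -6]
5. n5.env = false  [terminal]
6. n4.lim = "wu"  ["wu"]
7. n4.mk = 5  [5]
8. n6.acc = 5  [B.mk * -2 + 15]
9. n7.off = true  [terminal]
10. n8.tag = true  [terminal]
11. n9.tag = false  [terminal]
12. n6.hot = "nv"  ["nv"]
13. n3.off = -7  [C.fin * -1 - 12]
14. n2.hot = "ww"  ["ww"]
15. n10.acc = 11  [11]
16. n11.off = true  [terminal]
17. n12.env = false  [terminal]
18. n10.hot = "up"  ["up"]
19. n13.fin = 21  [len(S₁.hot) + 19]
20. n14.off = true  [terminal]
21. n15.fin = -1  [C₀.fin * 2 - 43]
22. n16.env = true  [terminal]
23. n17.depth = false  [g.env == false]
24. n18.env = false  [terminal]
25. n19.off = true  [terminal]
26. n17.lim = "yu"  ["yu"]
27. n17.mk = 21  [21]
28. n15.off = 3  [C.fin + B.mk - 17]
29. n13.off = 16  [C₁.off + C₀.fin - 8]
30. n1.hot = true  [C.off > 15]
31. n1.fin = false  [C.off > 16]
32. n20.tag = true  [terminal]
33. n21.env = true  [terminal]
34. n0.hot = "vm"  ["vm"]

true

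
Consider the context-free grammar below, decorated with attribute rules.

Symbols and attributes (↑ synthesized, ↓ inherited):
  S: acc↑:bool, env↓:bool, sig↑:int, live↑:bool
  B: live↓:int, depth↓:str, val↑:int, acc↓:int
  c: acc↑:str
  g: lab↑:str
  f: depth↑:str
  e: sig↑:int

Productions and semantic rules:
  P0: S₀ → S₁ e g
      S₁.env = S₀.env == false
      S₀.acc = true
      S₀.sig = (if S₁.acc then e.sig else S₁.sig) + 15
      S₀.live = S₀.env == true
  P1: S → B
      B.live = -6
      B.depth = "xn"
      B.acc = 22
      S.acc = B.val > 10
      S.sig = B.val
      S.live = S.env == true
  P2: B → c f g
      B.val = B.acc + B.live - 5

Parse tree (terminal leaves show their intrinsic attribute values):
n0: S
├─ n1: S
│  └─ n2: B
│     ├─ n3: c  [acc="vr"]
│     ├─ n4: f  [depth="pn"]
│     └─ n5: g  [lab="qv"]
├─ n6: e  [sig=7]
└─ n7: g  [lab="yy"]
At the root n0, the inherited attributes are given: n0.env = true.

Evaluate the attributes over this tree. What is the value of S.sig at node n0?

22

1. n0.env = true  [given at root]
2. n1.env = false  [S₀.env == false]
3. n2.live = -6  [-6]
4. n2.depth = "xn"  ["xn"]
5. n2.acc = 22  [22]
6. n3.acc = "vr"  [terminal]
7. n4.depth = "pn"  [terminal]
8. n5.lab = "qv"  [terminal]
9. n2.val = 11  [B.acc + B.live - 5]
10. n1.acc = true  [B.val > 10]
11. n1.sig = 11  [B.val]
12. n1.live = false  [S.env == true]
13. n6.sig = 7  [terminal]
14. n7.lab = "yy"  [terminal]
15. n0.acc = true  [true]
16. n0.sig = 22  [(if S₁.acc then e.sig else S₁.sig) + 15]
17. n0.live = true  [S₀.env == true]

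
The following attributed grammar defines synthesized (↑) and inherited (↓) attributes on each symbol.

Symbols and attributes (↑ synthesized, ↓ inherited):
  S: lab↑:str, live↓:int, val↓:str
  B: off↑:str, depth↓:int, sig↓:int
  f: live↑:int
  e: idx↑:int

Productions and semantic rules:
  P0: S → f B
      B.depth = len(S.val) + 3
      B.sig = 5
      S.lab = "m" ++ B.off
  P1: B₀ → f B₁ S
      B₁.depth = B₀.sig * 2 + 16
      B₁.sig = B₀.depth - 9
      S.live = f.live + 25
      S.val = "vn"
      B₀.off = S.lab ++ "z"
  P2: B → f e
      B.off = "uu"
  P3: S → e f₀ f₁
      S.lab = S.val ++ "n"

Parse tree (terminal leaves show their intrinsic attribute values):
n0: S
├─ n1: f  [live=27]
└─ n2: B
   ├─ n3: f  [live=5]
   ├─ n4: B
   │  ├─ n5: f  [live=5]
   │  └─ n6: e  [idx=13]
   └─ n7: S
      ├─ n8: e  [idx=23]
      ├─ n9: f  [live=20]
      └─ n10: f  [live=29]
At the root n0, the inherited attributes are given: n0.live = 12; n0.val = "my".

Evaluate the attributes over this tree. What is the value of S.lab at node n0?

1. n0.live = 12  [given at root]
2. n0.val = "my"  [given at root]
3. n1.live = 27  [terminal]
4. n2.depth = 5  [len(S.val) + 3]
5. n2.sig = 5  [5]
6. n3.live = 5  [terminal]
7. n4.depth = 26  [B₀.sig * 2 + 16]
8. n4.sig = -4  [B₀.depth - 9]
9. n5.live = 5  [terminal]
10. n6.idx = 13  [terminal]
11. n4.off = "uu"  ["uu"]
12. n7.live = 30  [f.live + 25]
13. n7.val = "vn"  ["vn"]
14. n8.idx = 23  [terminal]
15. n9.live = 20  [terminal]
16. n10.live = 29  [terminal]
17. n7.lab = "vnn"  [S.val ++ "n"]
18. n2.off = "vnnz"  [S.lab ++ "z"]
19. n0.lab = "mvnnz"  ["m" ++ B.off]

"mvnnz"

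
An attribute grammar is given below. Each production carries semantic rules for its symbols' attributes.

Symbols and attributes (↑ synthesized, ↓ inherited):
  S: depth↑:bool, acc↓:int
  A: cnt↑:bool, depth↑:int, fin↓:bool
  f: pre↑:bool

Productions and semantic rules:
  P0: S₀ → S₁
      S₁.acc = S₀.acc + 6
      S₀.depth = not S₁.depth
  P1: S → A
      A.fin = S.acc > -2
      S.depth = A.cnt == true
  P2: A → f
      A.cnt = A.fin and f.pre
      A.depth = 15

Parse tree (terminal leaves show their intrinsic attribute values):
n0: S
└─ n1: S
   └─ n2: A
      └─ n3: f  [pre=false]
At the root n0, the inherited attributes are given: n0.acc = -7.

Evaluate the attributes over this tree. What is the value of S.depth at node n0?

1. n0.acc = -7  [given at root]
2. n1.acc = -1  [S₀.acc + 6]
3. n2.fin = true  [S.acc > -2]
4. n3.pre = false  [terminal]
5. n2.cnt = false  [A.fin and f.pre]
6. n2.depth = 15  [15]
7. n1.depth = false  [A.cnt == true]
8. n0.depth = true  [not S₁.depth]

true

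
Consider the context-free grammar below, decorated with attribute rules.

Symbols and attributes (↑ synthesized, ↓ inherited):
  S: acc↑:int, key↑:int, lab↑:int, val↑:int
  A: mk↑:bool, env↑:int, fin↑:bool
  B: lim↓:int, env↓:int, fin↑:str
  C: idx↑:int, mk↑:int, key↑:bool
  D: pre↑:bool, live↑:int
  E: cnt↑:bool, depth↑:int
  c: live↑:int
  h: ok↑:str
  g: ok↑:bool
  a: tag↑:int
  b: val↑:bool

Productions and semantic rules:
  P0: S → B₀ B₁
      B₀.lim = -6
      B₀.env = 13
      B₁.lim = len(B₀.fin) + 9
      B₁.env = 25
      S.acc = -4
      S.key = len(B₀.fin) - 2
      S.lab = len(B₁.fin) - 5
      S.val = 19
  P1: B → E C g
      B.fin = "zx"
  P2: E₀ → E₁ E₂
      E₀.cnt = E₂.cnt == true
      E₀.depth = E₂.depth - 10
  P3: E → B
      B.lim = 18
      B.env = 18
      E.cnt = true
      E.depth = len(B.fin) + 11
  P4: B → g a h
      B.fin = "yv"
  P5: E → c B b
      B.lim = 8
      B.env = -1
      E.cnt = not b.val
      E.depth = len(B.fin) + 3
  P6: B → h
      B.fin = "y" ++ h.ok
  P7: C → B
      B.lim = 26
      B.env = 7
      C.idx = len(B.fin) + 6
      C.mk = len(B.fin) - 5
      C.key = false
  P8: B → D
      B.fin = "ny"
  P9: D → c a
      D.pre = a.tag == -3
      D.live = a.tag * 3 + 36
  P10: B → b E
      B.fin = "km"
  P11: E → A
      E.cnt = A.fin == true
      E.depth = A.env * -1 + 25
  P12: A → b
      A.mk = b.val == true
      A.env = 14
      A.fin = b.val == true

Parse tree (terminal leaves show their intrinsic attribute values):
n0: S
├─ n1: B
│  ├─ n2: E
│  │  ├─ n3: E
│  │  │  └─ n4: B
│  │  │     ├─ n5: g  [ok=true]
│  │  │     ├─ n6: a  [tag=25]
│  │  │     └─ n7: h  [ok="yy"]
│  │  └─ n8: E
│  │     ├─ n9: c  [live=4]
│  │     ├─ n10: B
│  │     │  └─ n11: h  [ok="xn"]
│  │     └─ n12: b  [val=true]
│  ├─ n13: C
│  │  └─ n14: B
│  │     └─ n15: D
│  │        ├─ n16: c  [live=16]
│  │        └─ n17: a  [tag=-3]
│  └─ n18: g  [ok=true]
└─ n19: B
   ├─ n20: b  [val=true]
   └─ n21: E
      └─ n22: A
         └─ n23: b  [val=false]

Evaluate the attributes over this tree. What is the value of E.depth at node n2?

-4

1. n1.lim = -6  [-6]
2. n1.env = 13  [13]
3. n4.lim = 18  [18]
4. n4.env = 18  [18]
5. n5.ok = true  [terminal]
6. n6.tag = 25  [terminal]
7. n7.ok = "yy"  [terminal]
8. n4.fin = "yv"  ["yv"]
9. n3.cnt = true  [true]
10. n3.depth = 13  [len(B.fin) + 11]
11. n9.live = 4  [terminal]
12. n10.lim = 8  [8]
13. n10.env = -1  [-1]
14. n11.ok = "xn"  [terminal]
15. n10.fin = "yxn"  ["y" ++ h.ok]
16. n12.val = true  [terminal]
17. n8.cnt = false  [not b.val]
18. n8.depth = 6  [len(B.fin) + 3]
19. n2.cnt = false  [E₂.cnt == true]
20. n2.depth = -4  [E₂.depth - 10]
21. n14.lim = 26  [26]
22. n14.env = 7  [7]
23. n16.live = 16  [terminal]
24. n17.tag = -3  [terminal]
25. n15.pre = true  [a.tag == -3]
26. n15.live = 27  [a.tag * 3 + 36]
27. n14.fin = "ny"  ["ny"]
28. n13.idx = 8  [len(B.fin) + 6]
29. n13.mk = -3  [len(B.fin) - 5]
30. n13.key = false  [false]
31. n18.ok = true  [terminal]
32. n1.fin = "zx"  ["zx"]
33. n19.lim = 11  [len(B₀.fin) + 9]
34. n19.env = 25  [25]
35. n20.val = true  [terminal]
36. n23.val = false  [terminal]
37. n22.mk = false  [b.val == true]
38. n22.env = 14  [14]
39. n22.fin = false  [b.val == true]
40. n21.cnt = false  [A.fin == true]
41. n21.depth = 11  [A.env * -1 + 25]
42. n19.fin = "km"  ["km"]
43. n0.acc = -4  [-4]
44. n0.key = 0  [len(B₀.fin) - 2]
45. n0.lab = -3  [len(B₁.fin) - 5]
46. n0.val = 19  [19]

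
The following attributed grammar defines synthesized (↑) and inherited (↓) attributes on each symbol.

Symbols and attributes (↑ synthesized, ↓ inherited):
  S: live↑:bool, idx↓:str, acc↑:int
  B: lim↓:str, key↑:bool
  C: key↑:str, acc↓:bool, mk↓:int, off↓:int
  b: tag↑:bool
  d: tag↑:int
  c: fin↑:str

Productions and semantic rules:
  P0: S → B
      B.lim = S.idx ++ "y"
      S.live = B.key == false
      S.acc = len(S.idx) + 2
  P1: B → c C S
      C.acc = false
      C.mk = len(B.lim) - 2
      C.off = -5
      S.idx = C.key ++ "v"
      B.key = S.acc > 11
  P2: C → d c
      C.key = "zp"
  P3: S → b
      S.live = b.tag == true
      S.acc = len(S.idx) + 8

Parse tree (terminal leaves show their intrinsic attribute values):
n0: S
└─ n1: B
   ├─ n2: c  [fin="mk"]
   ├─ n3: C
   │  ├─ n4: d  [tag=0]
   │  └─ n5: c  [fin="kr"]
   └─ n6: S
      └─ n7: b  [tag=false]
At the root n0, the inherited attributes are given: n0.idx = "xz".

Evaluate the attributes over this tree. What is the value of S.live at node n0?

true

1. n0.idx = "xz"  [given at root]
2. n1.lim = "xzy"  [S.idx ++ "y"]
3. n2.fin = "mk"  [terminal]
4. n3.acc = false  [false]
5. n3.mk = 1  [len(B.lim) - 2]
6. n3.off = -5  [-5]
7. n4.tag = 0  [terminal]
8. n5.fin = "kr"  [terminal]
9. n3.key = "zp"  ["zp"]
10. n6.idx = "zpv"  [C.key ++ "v"]
11. n7.tag = false  [terminal]
12. n6.live = false  [b.tag == true]
13. n6.acc = 11  [len(S.idx) + 8]
14. n1.key = false  [S.acc > 11]
15. n0.live = true  [B.key == false]
16. n0.acc = 4  [len(S.idx) + 2]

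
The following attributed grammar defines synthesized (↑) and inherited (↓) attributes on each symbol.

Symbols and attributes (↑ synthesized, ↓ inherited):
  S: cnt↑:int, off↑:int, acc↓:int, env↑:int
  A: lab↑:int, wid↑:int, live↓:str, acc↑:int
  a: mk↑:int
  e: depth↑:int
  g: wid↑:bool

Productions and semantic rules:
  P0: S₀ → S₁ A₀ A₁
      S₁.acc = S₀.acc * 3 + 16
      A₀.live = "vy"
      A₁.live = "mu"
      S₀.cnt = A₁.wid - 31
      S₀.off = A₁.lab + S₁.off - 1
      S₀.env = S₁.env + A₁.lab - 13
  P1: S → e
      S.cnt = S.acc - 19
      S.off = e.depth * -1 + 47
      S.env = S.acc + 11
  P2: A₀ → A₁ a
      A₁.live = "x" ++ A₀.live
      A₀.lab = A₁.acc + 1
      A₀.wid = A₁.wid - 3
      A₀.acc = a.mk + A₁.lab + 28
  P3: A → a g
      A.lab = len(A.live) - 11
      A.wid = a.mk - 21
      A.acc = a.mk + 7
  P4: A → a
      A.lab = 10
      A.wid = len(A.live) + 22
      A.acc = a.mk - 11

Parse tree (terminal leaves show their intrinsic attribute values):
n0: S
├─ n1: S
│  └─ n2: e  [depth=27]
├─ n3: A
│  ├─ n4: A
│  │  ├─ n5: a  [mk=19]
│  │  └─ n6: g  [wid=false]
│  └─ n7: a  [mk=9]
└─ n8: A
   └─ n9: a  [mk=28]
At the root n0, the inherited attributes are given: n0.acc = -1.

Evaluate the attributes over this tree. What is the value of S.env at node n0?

21

1. n0.acc = -1  [given at root]
2. n1.acc = 13  [S₀.acc * 3 + 16]
3. n2.depth = 27  [terminal]
4. n1.cnt = -6  [S.acc - 19]
5. n1.off = 20  [e.depth * -1 + 47]
6. n1.env = 24  [S.acc + 11]
7. n3.live = "vy"  ["vy"]
8. n4.live = "xvy"  ["x" ++ A₀.live]
9. n5.mk = 19  [terminal]
10. n6.wid = false  [terminal]
11. n4.lab = -8  [len(A.live) - 11]
12. n4.wid = -2  [a.mk - 21]
13. n4.acc = 26  [a.mk + 7]
14. n7.mk = 9  [terminal]
15. n3.lab = 27  [A₁.acc + 1]
16. n3.wid = -5  [A₁.wid - 3]
17. n3.acc = 29  [a.mk + A₁.lab + 28]
18. n8.live = "mu"  ["mu"]
19. n9.mk = 28  [terminal]
20. n8.lab = 10  [10]
21. n8.wid = 24  [len(A.live) + 22]
22. n8.acc = 17  [a.mk - 11]
23. n0.cnt = -7  [A₁.wid - 31]
24. n0.off = 29  [A₁.lab + S₁.off - 1]
25. n0.env = 21  [S₁.env + A₁.lab - 13]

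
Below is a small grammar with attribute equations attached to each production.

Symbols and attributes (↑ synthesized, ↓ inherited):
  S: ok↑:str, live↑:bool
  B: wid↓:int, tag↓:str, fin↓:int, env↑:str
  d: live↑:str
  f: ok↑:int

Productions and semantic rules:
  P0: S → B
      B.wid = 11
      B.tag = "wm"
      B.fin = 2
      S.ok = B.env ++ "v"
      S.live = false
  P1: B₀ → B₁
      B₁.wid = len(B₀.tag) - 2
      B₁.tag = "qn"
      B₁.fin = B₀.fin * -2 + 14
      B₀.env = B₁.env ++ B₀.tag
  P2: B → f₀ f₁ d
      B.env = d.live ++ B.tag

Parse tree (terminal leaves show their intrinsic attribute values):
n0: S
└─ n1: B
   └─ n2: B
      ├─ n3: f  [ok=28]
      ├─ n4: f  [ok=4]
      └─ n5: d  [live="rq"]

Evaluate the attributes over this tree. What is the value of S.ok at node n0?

1. n1.wid = 11  [11]
2. n1.tag = "wm"  ["wm"]
3. n1.fin = 2  [2]
4. n2.wid = 0  [len(B₀.tag) - 2]
5. n2.tag = "qn"  ["qn"]
6. n2.fin = 10  [B₀.fin * -2 + 14]
7. n3.ok = 28  [terminal]
8. n4.ok = 4  [terminal]
9. n5.live = "rq"  [terminal]
10. n2.env = "rqqn"  [d.live ++ B.tag]
11. n1.env = "rqqnwm"  [B₁.env ++ B₀.tag]
12. n0.ok = "rqqnwmv"  [B.env ++ "v"]
13. n0.live = false  [false]

"rqqnwmv"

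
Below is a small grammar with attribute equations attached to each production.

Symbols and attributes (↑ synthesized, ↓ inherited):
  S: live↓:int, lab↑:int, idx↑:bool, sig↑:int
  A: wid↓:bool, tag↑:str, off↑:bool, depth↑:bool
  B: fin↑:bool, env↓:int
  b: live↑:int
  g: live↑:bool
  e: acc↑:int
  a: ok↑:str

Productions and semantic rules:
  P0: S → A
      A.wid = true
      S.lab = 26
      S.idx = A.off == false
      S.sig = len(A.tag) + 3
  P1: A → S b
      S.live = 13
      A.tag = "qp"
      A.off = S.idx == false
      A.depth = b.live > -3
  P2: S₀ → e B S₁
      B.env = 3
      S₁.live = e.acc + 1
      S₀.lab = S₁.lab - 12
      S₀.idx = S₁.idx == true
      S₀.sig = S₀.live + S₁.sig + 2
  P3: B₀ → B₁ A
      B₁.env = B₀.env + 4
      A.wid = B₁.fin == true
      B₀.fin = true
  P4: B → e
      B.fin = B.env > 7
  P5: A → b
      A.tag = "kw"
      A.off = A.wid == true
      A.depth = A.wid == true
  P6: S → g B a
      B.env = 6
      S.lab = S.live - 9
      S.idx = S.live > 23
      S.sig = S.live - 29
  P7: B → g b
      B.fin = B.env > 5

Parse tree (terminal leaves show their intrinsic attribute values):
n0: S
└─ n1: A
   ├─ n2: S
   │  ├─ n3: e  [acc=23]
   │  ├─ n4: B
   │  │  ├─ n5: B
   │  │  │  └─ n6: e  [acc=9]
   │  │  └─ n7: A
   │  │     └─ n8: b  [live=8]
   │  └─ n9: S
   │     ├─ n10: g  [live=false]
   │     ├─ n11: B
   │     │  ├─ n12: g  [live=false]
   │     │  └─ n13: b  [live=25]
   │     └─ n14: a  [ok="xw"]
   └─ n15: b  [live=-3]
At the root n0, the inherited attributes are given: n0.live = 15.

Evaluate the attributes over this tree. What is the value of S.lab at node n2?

3

1. n0.live = 15  [given at root]
2. n1.wid = true  [true]
3. n2.live = 13  [13]
4. n3.acc = 23  [terminal]
5. n4.env = 3  [3]
6. n5.env = 7  [B₀.env + 4]
7. n6.acc = 9  [terminal]
8. n5.fin = false  [B.env > 7]
9. n7.wid = false  [B₁.fin == true]
10. n8.live = 8  [terminal]
11. n7.tag = "kw"  ["kw"]
12. n7.off = false  [A.wid == true]
13. n7.depth = false  [A.wid == true]
14. n4.fin = true  [true]
15. n9.live = 24  [e.acc + 1]
16. n10.live = false  [terminal]
17. n11.env = 6  [6]
18. n12.live = false  [terminal]
19. n13.live = 25  [terminal]
20. n11.fin = true  [B.env > 5]
21. n14.ok = "xw"  [terminal]
22. n9.lab = 15  [S.live - 9]
23. n9.idx = true  [S.live > 23]
24. n9.sig = -5  [S.live - 29]
25. n2.lab = 3  [S₁.lab - 12]
26. n2.idx = true  [S₁.idx == true]
27. n2.sig = 10  [S₀.live + S₁.sig + 2]
28. n15.live = -3  [terminal]
29. n1.tag = "qp"  ["qp"]
30. n1.off = false  [S.idx == false]
31. n1.depth = false  [b.live > -3]
32. n0.lab = 26  [26]
33. n0.idx = true  [A.off == false]
34. n0.sig = 5  [len(A.tag) + 3]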